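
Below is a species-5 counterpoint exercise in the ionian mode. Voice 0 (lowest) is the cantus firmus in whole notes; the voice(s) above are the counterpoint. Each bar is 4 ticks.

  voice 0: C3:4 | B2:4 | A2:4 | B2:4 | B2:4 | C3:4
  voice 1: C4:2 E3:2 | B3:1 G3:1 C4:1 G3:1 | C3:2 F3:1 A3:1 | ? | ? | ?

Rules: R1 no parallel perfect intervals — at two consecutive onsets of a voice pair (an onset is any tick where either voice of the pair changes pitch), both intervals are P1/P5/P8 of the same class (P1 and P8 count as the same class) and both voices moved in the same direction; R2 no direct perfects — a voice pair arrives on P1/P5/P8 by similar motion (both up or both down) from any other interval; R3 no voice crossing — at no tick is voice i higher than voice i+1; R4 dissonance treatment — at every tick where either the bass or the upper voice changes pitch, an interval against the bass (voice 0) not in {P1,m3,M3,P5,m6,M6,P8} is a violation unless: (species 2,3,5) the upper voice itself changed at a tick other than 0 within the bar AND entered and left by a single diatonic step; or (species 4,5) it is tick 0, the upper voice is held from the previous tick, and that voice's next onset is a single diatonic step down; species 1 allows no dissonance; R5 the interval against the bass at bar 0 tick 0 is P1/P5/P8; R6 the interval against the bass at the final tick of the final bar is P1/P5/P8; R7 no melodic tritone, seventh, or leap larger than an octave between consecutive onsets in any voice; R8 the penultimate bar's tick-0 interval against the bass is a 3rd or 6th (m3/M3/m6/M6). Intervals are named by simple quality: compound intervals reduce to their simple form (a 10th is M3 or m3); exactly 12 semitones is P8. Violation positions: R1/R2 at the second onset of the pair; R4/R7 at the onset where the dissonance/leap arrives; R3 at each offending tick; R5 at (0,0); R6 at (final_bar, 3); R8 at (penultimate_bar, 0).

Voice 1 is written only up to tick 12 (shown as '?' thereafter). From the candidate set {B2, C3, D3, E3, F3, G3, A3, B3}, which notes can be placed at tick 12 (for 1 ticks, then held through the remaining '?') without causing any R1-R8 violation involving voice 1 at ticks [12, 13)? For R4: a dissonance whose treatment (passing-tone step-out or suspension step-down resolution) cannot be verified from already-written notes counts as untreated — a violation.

B2: violates R7
C3: violates R4
D3: legal
E3: violates R4
F3: violates R4
G3: legal
A3: violates R4
B3: violates R1

{D3, G3}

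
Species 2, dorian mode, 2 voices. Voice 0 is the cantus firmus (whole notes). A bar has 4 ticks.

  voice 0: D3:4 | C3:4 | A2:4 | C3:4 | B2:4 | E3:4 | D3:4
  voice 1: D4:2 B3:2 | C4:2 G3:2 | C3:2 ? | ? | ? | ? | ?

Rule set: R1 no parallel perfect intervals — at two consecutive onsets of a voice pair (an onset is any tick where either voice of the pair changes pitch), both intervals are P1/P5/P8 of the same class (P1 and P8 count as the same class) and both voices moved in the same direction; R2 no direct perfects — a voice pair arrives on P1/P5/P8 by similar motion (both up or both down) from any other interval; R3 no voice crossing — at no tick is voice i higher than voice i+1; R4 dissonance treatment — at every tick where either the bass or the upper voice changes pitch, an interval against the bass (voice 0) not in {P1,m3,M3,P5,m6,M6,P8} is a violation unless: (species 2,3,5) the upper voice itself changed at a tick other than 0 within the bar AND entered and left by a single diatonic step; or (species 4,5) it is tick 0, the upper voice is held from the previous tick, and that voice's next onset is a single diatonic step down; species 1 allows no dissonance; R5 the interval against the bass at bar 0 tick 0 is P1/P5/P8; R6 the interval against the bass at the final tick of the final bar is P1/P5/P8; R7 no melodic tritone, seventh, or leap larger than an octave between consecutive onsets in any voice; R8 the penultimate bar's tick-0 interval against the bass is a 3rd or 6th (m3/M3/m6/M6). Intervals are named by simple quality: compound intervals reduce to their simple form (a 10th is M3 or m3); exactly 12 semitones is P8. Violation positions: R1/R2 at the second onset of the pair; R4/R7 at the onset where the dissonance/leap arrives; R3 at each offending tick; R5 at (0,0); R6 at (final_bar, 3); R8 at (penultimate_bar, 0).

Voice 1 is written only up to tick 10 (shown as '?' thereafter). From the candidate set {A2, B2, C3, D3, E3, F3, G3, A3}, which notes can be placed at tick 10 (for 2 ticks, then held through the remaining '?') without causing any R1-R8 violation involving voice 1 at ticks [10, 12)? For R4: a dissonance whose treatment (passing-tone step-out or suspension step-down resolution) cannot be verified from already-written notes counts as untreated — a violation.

{A2, A3, C3, E3, F3}

A2: legal
B2: violates R4
C3: legal
D3: violates R4
E3: legal
F3: legal
G3: violates R4
A3: legal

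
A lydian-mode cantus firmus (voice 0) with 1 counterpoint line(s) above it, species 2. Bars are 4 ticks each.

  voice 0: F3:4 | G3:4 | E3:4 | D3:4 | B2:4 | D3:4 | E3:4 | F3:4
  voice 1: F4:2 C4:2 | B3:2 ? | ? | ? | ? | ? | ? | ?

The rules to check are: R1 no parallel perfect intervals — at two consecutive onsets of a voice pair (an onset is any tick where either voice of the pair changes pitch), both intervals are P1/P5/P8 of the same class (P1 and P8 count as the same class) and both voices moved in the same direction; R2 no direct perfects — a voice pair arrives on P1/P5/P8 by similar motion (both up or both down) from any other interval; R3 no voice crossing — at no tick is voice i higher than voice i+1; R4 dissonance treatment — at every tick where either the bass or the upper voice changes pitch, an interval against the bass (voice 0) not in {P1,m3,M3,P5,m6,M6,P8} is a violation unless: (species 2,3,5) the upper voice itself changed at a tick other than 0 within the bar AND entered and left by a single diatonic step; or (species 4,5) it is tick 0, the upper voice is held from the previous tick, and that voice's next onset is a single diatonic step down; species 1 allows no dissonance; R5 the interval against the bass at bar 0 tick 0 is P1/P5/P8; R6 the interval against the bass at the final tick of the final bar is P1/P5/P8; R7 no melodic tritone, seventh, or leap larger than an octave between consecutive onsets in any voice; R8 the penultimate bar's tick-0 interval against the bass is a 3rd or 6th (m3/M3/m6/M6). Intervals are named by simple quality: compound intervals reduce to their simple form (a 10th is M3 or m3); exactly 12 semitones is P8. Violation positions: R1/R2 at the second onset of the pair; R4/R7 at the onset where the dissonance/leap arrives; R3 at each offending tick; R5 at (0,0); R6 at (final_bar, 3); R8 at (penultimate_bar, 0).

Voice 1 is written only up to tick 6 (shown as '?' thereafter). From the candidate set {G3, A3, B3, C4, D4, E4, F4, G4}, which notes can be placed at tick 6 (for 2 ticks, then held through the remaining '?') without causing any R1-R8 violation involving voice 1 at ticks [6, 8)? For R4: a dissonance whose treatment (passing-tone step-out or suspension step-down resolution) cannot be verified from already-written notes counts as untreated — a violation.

{B3, D4, E4, G3, G4}

G3: legal
A3: violates R4
B3: legal
C4: violates R4
D4: legal
E4: legal
F4: violates R4,R7
G4: legal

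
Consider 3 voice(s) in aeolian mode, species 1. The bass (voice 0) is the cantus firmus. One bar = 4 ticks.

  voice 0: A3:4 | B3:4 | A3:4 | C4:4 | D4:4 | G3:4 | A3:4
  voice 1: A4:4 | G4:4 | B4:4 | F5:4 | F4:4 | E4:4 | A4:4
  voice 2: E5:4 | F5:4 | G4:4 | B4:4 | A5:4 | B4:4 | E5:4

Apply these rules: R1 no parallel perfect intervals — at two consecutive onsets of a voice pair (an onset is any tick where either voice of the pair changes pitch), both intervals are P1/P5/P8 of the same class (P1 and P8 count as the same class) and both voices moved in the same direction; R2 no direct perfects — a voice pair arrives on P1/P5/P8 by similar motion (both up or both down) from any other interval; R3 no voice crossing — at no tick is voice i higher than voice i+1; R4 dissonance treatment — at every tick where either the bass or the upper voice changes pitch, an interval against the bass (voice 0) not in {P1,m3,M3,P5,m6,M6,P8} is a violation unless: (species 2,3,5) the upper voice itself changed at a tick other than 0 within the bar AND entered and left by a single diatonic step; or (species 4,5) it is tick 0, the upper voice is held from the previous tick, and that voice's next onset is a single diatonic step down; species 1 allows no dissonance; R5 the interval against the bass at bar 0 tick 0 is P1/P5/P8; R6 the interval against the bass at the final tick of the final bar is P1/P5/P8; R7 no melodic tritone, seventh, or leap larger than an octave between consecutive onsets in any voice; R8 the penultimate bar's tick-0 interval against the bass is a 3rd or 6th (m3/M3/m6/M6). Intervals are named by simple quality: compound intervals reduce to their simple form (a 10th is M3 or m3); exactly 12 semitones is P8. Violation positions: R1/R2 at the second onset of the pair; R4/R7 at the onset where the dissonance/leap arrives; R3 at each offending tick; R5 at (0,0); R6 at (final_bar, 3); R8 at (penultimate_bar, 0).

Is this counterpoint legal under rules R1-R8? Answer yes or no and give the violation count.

No (22 violations)

bar 0: v0=A3 v1=A4 v2=E5 (P5)
bar 1: v0=B3 v1=G4 v2=F5 (TT)
bar 2: v0=A3 v1=B4 v2=G4 (m7)
bar 3: v0=C4 v1=F5 v2=B4 (M7)
bar 4: v0=D4 v1=F4 v2=A5 (P5)
bar 5: v0=G3 v1=E4 v2=B4 (M3)
bar 6: v0=A3 v1=A4 v2=E5 (P5)
  R4 @ bar1.0: B3/F5 TT untreated
  R3 @ bar2.0: B4 above G4
  R4 @ bar2.0: A3/B4 M2 untreated
  R4 @ bar2.0: A3/G4 m7 untreated
  R7 @ bar2.0: F5->G4 leap 10st
  R3 @ bar2.1: B4 above G4
  R3 @ bar2.2: B4 above G4
  R3 @ bar2.3: B4 above G4
  R3 @ bar3.0: F5 above B4
  R4 @ bar3.0: C4/F5 P4 untreated
  R4 @ bar3.0: C4/B4 M7 untreated
  R7 @ bar3.0: B4->F5 leap 6st
  R3 @ bar3.1: F5 above B4
  R3 @ bar3.2: F5 above B4
  R3 @ bar3.3: F5 above B4
  R2 @ bar4.0: C4/B4 M7 -> D4/A5 P5 similar
  R7 @ bar4.0: B4->A5 leap 10st
  R2 @ bar5.0: F4/A5 M3 -> E4/B4 P5 similar
  R7 @ bar5.0: A5->B4 leap 10st
  R1 @ bar6.0: E4/B4 P5 -> A4/E5 P5 similar
  R2 @ bar6.0: G3/E4 M6 -> A3/A4 P8 similar
  R2 @ bar6.0: G3/B4 M3 -> A3/E5 P5 similar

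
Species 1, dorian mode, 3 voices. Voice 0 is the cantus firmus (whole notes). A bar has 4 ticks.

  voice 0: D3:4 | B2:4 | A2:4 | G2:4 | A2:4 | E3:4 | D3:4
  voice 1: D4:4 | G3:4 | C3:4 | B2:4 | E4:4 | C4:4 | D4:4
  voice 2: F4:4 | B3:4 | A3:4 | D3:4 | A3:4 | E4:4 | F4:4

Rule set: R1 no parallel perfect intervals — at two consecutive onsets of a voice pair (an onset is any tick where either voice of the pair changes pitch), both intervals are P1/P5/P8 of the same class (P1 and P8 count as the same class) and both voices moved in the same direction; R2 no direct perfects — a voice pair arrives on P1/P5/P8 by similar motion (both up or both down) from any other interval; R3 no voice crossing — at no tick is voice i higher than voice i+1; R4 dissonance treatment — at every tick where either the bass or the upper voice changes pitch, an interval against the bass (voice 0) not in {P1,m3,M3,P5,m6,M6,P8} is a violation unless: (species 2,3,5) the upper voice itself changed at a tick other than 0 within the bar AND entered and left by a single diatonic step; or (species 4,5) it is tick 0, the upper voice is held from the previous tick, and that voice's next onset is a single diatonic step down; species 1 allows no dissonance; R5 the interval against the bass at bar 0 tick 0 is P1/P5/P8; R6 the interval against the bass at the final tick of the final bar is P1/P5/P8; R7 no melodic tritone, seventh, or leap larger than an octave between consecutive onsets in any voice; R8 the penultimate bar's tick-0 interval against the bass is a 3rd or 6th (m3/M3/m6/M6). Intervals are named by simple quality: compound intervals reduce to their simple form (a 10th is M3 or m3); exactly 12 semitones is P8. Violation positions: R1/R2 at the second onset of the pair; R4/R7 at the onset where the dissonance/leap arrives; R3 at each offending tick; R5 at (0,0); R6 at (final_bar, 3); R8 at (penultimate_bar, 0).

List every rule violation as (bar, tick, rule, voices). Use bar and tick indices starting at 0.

bar 0: v0=D3 v1=D4 v2=F4 downbeat m3
bar 1: v0=B2 v1=G3 v2=B3 downbeat P8
bar 2: v0=A2 v1=C3 v2=A3 downbeat P8
bar 3: v0=G2 v1=B2 v2=D3 downbeat P5
bar 4: v0=A2 v1=E4 v2=A3 downbeat P8
bar 5: v0=E3 v1=C4 v2=E4 downbeat P8
bar 6: v0=D3 v1=D4 v2=F4 downbeat m3
  -> R5 @ bar 0 tick 0 v(0, 2): opens on m3
  -> R2 @ bar 1 tick 0 v(0, 2): D3/F4 m3 -> B2/B3 P8 similar
  -> R7 @ bar 1 tick 0 v(2,): F4->B3 leap 6st
  -> R1 @ bar 2 tick 0 v(0, 2): B2/B3 P8 -> A2/A3 P8 similar
  -> R2 @ bar 3 tick 0 v(0, 2): A2/A3 P8 -> G2/D3 P5 similar
  -> R2 @ bar 4 tick 0 v(0, 1): G2/B2 M3 -> A2/E4 P5 similar
  -> R2 @ bar 4 tick 0 v(0, 2): G2/D3 P5 -> A2/A3 P8 similar
  -> R2 @ bar 4 tick 0 v(1, 2): B2/D3 m3 -> E4/A3 P5 similar
  -> R3 @ bar 4 tick 0 v(1, 2): E4 above A3
  -> R7 @ bar 4 tick 0 v(1,): B2->E4 leap 17st
  -> R3 @ bar 4 tick 1 v(1, 2): E4 above A3
  -> R3 @ bar 4 tick 2 v(1, 2): E4 above A3
  -> R3 @ bar 4 tick 3 v(1, 2): E4 above A3
  -> R1 @ bar 5 tick 0 v(0, 2): A2/A3 P8 -> E3/E4 P8 similar
  -> R8 @ bar 5 tick 0 v(0, 2): penult P8 not 3rd/6th
  -> R6 @ bar 6 tick 3 v(0, 2): closes on m3

(0, 0, R5, (0, 2))
(1, 0, R2, (0, 2))
(1, 0, R7, (2,))
(2, 0, R1, (0, 2))
(3, 0, R2, (0, 2))
(4, 0, R2, (0, 1))
(4, 0, R2, (0, 2))
(4, 0, R2, (1, 2))
(4, 0, R3, (1, 2))
(4, 0, R7, (1,))
(4, 1, R3, (1, 2))
(4, 2, R3, (1, 2))
(4, 3, R3, (1, 2))
(5, 0, R1, (0, 2))
(5, 0, R8, (0, 2))
(6, 3, R6, (0, 2))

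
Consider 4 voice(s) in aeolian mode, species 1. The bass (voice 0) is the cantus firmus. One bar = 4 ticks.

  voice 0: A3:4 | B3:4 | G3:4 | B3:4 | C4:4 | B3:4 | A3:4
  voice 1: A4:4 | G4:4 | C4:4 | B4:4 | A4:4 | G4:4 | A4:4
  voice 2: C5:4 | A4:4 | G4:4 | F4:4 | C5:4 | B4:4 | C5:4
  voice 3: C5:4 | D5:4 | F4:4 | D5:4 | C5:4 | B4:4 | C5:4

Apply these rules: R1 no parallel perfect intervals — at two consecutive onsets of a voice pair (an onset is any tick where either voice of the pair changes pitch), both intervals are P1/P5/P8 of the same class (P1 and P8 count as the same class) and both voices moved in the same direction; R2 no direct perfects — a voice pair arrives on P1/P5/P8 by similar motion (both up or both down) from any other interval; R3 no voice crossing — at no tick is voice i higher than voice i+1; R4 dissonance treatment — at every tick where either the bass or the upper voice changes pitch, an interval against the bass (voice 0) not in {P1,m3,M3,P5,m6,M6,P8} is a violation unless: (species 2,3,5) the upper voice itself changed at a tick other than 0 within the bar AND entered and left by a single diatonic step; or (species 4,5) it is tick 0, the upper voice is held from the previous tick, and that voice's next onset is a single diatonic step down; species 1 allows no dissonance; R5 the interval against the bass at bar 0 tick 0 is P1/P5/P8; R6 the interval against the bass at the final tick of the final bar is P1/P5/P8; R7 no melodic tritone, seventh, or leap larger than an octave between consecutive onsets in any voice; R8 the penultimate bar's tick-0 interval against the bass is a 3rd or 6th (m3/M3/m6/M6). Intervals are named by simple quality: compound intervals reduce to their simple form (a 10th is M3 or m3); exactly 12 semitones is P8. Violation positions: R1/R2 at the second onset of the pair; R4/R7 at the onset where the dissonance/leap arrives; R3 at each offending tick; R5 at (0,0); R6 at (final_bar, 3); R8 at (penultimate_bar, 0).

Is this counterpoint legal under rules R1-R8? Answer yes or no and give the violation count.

No (27 violations)

bar 0: v0=A3 v1=A4 v2=C5 v3=C5 (m3)
bar 1: v0=B3 v1=G4 v2=A4 v3=D5 (m3)
bar 2: v0=G3 v1=C4 v2=G4 v3=F4 (m7)
bar 3: v0=B3 v1=B4 v2=F4 v3=D5 (m3)
bar 4: v0=C4 v1=A4 v2=C5 v3=C5 (P8)
bar 5: v0=B3 v1=G4 v2=B4 v3=B4 (P8)
bar 6: v0=A3 v1=A4 v2=C5 v3=C5 (m3)
  R5 @ bar0.0: opens on m3
  R5 @ bar0.0: opens on m3
  R4 @ bar1.0: B3/A4 m7 untreated
  R2 @ bar2.0: B3/A4 m7 -> G3/G4 P8 similar
  R2 @ bar2.0: G4/A4 M2 -> C4/G4 P5 similar
  R3 @ bar2.0: G4 above F4
  R4 @ bar2.0: G3/C4 P4 untreated
  R4 @ bar2.0: G3/F4 m7 untreated
  R3 @ bar2.1: G4 above F4
  R3 @ bar2.2: G4 above F4
  R3 @ bar2.3: G4 above F4
  R2 @ bar3.0: G3/C4 P4 -> B3/B4 P8 similar
  R3 @ bar3.0: B4 above F4
  R4 @ bar3.0: B3/F4 TT untreated
  R7 @ bar3.0: C4->B4 leap 11st
  R3 @ bar3.1: B4 above F4
  R3 @ bar3.2: B4 above F4
  R3 @ bar3.3: B4 above F4
  R2 @ bar4.0: B3/F4 TT -> C4/C5 P8 similar
  R1 @ bar5.0: C4/C5 P8 -> B3/B4 P8 similar
  R1 @ bar5.0: C4/C5 P8 -> B3/B4 P8 similar
  R1 @ bar5.0: C5/C5 P1 -> B4/B4 P1 similar
  R8 @ bar5.0: penult P8 not 3rd/6th
  R8 @ bar5.0: penult P8 not 3rd/6th
  R1 @ bar6.0: B4/B4 P1 -> C5/C5 P1 similar
  R6 @ bar6.3: closes on m3
  R6 @ bar6.3: closes on m3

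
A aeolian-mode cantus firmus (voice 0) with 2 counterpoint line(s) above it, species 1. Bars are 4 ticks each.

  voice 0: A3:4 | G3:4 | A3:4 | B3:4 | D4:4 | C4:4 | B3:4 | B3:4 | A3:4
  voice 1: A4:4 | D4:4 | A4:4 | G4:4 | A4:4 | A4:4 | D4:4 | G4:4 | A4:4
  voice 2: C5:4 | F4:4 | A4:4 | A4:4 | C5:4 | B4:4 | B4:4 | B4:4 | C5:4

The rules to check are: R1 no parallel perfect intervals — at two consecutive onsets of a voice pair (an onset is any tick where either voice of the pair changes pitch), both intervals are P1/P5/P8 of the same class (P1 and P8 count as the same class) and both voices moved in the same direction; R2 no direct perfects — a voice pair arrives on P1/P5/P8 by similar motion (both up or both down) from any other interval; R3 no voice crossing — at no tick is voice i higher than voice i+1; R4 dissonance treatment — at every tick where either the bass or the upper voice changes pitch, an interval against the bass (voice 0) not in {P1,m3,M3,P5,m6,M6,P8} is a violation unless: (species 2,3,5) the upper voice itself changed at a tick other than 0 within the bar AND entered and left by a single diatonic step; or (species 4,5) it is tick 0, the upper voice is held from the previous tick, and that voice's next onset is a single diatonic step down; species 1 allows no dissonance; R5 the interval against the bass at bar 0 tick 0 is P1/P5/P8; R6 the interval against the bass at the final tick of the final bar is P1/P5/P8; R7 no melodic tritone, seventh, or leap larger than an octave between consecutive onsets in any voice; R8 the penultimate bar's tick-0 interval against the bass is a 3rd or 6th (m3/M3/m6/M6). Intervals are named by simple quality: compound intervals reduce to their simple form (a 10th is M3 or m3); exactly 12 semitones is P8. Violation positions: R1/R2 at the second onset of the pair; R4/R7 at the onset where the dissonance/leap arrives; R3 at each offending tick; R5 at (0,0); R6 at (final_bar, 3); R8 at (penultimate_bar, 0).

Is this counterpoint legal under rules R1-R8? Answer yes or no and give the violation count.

bar 0: v0=A3 v1=A4 v2=C5 (m3)
bar 1: v0=G3 v1=D4 v2=F4 (m7)
bar 2: v0=A3 v1=A4 v2=A4 (P8)
bar 3: v0=B3 v1=G4 v2=A4 (m7)
bar 4: v0=D4 v1=A4 v2=C5 (m7)
bar 5: v0=C4 v1=A4 v2=B4 (M7)
bar 6: v0=B3 v1=D4 v2=B4 (P8)
bar 7: v0=B3 v1=G4 v2=B4 (P8)
bar 8: v0=A3 v1=A4 v2=C5 (m3)
  R5 @ bar0.0: opens on m3
  R2 @ bar1.0: A3/A4 P8 -> G3/D4 P5 similar
  R4 @ bar1.0: G3/F4 m7 untreated
  R2 @ bar2.0: G3/D4 P5 -> A3/A4 P8 similar
  R2 @ bar2.0: G3/F4 m7 -> A3/A4 P8 similar
  R2 @ bar2.0: D4/F4 m3 -> A4/A4 P1 similar
  R4 @ bar3.0: B3/A4 m7 untreated
  R2 @ bar4.0: B3/G4 m6 -> D4/A4 P5 similar
  R4 @ bar4.0: D4/C5 m7 untreated
  R4 @ bar5.0: C4/B4 M7 untreated
  R8 @ bar7.0: penult P8 not 3rd/6th
  R6 @ bar8.3: closes on m3

No (12 violations)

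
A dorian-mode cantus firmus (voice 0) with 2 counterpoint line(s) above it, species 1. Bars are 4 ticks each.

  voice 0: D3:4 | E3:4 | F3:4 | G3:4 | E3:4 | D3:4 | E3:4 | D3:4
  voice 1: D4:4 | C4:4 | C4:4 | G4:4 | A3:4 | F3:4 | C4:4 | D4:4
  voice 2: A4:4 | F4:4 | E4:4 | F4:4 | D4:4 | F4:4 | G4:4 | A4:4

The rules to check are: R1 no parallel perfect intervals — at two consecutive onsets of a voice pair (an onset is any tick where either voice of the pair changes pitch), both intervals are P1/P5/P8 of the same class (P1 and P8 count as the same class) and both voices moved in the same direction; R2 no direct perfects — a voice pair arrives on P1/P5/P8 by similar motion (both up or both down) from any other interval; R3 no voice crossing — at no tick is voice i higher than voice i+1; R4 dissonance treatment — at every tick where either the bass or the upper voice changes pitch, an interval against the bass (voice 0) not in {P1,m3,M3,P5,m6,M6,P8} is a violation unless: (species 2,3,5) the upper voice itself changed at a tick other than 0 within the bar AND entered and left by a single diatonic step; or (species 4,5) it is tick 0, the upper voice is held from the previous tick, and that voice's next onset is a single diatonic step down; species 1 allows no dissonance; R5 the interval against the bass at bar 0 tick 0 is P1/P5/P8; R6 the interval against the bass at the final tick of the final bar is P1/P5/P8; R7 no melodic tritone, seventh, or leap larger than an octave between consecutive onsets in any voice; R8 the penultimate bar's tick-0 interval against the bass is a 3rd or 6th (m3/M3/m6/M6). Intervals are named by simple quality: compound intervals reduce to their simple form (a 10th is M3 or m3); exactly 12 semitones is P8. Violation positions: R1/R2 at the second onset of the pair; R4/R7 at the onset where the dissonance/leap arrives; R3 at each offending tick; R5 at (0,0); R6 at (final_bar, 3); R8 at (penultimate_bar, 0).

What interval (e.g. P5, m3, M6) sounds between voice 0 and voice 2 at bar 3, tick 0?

voice 0=G3 voice 2=F4 -> m7

m7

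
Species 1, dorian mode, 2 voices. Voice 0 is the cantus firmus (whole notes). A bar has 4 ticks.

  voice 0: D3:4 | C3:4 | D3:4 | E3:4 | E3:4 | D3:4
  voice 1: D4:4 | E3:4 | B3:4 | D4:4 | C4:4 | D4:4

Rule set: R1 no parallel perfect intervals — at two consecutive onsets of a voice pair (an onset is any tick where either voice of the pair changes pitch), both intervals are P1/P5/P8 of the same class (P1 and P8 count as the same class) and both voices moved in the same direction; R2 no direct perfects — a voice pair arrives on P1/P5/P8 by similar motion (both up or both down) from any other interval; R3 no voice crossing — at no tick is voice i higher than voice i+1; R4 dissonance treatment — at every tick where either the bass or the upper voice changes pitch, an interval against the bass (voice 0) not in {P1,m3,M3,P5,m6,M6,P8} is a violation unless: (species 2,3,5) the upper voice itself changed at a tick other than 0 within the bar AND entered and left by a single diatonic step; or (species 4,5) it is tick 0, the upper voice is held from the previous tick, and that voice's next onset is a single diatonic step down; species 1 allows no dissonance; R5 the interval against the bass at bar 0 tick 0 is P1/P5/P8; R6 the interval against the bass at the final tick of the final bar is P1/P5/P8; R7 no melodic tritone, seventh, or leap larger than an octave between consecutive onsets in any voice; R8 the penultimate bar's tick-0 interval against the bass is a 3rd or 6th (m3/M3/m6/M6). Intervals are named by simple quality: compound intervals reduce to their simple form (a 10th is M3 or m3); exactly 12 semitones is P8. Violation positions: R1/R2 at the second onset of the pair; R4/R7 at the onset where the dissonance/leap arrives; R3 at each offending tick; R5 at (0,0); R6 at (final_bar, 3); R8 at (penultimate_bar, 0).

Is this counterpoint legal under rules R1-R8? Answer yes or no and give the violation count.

bar 0: v0=D3 v1=D4 (P8)
bar 1: v0=C3 v1=E3 (M3)
bar 2: v0=D3 v1=B3 (M6)
bar 3: v0=E3 v1=D4 (m7)
bar 4: v0=E3 v1=C4 (m6)
bar 5: v0=D3 v1=D4 (P8)
  R7 @ bar1.0: D4->E3 leap 10st
  R4 @ bar3.0: E3/D4 m7 untreated

No (2 violations)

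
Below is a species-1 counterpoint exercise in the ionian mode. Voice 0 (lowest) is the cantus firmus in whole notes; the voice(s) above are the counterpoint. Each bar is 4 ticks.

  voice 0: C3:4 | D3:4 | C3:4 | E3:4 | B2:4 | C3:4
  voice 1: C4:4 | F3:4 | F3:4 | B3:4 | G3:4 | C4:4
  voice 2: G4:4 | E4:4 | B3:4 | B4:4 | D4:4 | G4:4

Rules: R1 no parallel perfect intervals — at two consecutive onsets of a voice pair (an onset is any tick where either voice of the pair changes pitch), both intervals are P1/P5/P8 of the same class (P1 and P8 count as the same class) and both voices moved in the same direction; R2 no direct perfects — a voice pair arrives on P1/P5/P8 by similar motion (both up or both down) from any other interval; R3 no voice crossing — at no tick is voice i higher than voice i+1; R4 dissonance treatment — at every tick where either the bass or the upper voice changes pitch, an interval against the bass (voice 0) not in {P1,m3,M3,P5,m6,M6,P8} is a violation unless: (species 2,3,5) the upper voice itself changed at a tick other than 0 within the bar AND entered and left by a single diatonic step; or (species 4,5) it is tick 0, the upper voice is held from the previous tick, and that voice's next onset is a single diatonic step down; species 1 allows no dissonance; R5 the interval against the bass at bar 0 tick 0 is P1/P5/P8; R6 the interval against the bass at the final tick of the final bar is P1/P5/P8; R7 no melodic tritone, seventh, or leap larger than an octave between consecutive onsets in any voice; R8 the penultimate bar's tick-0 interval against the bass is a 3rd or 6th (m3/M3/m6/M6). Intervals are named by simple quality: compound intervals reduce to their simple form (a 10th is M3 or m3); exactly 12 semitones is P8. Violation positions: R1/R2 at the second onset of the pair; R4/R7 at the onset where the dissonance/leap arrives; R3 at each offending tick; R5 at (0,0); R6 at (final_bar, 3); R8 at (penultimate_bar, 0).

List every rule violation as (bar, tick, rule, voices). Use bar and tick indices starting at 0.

(1, 0, R4, (0, 2))
(2, 0, R4, (0, 1))
(2, 0, R4, (0, 2))
(3, 0, R2, (0, 1))
(3, 0, R2, (0, 2))
(3, 0, R2, (1, 2))
(3, 0, R7, (1,))
(4, 0, R2, (1, 2))
(5, 0, R1, (1, 2))
(5, 0, R2, (0, 1))
(5, 0, R2, (0, 2))

bar 0: v0=C3 v1=C4 v2=G4 downbeat P5
bar 1: v0=D3 v1=F3 v2=E4 downbeat M2
bar 2: v0=C3 v1=F3 v2=B3 downbeat M7
bar 3: v0=E3 v1=B3 v2=B4 downbeat P5
bar 4: v0=B2 v1=G3 v2=D4 downbeat m3
bar 5: v0=C3 v1=C4 v2=G4 downbeat P5
  -> R4 @ bar 1 tick 0 v(0, 2): D3/E4 M2 untreated
  -> R4 @ bar 2 tick 0 v(0, 1): C3/F3 P4 untreated
  -> R4 @ bar 2 tick 0 v(0, 2): C3/B3 M7 untreated
  -> R2 @ bar 3 tick 0 v(0, 1): C3/F3 P4 -> E3/B3 P5 similar
  -> R2 @ bar 3 tick 0 v(0, 2): C3/B3 M7 -> E3/B4 P5 similar
  -> R2 @ bar 3 tick 0 v(1, 2): F3/B3 TT -> B3/B4 P8 similar
  -> R7 @ bar 3 tick 0 v(1,): F3->B3 leap 6st
  -> R2 @ bar 4 tick 0 v(1, 2): B3/B4 P8 -> G3/D4 P5 similar
  -> R1 @ bar 5 tick 0 v(1, 2): G3/D4 P5 -> C4/G4 P5 similar
  -> R2 @ bar 5 tick 0 v(0, 1): B2/G3 m6 -> C3/C4 P8 similar
  -> R2 @ bar 5 tick 0 v(0, 2): B2/D4 m3 -> C3/G4 P5 similar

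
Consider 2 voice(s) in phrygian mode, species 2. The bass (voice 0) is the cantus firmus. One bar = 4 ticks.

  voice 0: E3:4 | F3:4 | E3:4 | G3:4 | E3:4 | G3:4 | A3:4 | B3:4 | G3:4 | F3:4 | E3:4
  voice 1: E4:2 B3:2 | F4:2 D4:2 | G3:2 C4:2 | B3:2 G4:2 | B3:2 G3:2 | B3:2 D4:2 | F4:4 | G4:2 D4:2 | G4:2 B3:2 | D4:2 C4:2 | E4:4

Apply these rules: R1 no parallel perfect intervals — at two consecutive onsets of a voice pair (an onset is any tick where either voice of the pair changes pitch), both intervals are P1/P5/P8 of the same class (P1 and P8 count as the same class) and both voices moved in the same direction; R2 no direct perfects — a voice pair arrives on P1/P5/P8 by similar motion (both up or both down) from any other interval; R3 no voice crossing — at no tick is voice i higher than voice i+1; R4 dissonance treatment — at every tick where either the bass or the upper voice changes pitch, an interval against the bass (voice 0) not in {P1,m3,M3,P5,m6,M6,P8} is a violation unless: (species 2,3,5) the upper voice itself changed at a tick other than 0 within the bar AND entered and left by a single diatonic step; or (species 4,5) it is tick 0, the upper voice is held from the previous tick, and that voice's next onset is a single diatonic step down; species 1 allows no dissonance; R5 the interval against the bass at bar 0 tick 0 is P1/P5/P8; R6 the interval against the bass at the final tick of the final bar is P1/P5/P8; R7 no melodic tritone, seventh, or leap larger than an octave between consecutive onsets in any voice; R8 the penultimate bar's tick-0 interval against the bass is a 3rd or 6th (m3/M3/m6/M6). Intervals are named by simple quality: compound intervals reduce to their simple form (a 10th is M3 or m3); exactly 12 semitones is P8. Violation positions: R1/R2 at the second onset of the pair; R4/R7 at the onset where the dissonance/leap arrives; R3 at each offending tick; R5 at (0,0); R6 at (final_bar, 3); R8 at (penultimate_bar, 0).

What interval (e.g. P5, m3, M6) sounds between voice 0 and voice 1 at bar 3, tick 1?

M3

voice 0=G3 voice 1=B3 -> M3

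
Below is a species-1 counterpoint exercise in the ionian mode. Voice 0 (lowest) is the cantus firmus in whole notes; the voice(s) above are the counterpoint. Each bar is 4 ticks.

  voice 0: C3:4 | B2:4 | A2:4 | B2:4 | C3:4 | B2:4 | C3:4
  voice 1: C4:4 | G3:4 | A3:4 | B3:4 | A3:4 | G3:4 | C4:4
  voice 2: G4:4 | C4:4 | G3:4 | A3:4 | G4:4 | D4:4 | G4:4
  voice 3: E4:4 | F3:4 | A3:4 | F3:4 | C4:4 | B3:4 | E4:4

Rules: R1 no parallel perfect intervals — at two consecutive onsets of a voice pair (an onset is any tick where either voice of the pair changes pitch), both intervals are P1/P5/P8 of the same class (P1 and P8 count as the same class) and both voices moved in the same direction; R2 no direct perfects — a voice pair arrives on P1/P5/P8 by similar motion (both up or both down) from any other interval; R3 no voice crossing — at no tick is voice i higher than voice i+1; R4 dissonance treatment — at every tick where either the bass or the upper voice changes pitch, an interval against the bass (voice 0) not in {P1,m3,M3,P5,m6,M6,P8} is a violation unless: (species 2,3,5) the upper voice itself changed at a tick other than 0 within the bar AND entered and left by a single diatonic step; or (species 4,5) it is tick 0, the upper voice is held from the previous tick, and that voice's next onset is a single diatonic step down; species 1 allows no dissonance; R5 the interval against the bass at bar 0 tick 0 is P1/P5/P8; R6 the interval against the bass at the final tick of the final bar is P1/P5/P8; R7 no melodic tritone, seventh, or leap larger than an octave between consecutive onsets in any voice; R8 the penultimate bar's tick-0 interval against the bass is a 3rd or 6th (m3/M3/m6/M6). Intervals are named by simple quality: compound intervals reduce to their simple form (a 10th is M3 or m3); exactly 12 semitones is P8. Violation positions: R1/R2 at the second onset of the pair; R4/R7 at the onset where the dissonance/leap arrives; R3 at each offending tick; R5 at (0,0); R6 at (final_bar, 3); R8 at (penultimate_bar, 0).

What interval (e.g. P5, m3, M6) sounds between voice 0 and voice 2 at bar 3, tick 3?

voice 0=B2 voice 2=A3 -> m7

m7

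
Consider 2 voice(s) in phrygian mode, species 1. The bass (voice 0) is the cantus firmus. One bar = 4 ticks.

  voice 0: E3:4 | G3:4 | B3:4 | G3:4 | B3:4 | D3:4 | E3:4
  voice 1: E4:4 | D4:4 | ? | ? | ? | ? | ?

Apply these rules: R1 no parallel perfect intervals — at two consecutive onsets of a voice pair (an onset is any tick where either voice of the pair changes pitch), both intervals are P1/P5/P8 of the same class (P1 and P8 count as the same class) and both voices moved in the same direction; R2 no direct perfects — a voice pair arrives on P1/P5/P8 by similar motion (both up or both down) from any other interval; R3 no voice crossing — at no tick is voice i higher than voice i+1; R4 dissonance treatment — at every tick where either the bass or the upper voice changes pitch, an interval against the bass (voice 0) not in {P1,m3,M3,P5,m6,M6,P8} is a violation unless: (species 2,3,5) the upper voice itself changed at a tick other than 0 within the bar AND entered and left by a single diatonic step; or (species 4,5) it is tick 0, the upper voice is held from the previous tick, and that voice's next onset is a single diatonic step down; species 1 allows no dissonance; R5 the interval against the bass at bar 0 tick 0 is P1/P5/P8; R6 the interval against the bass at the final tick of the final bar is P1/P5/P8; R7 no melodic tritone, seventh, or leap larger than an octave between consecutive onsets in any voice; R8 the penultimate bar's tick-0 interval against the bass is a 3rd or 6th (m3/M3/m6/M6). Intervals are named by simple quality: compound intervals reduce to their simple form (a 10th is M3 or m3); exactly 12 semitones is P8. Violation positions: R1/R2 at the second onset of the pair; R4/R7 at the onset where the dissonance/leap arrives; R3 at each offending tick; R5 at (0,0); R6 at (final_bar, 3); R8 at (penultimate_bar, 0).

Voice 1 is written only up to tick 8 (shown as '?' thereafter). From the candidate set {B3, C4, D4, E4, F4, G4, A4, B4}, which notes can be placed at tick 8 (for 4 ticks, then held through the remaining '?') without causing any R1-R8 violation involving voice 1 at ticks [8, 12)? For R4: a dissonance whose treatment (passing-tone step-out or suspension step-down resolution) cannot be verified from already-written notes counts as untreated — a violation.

B3: legal
C4: violates R4
D4: legal
E4: violates R4
F4: violates R4
G4: legal
A4: violates R4
B4: violates R2

{B3, D4, G4}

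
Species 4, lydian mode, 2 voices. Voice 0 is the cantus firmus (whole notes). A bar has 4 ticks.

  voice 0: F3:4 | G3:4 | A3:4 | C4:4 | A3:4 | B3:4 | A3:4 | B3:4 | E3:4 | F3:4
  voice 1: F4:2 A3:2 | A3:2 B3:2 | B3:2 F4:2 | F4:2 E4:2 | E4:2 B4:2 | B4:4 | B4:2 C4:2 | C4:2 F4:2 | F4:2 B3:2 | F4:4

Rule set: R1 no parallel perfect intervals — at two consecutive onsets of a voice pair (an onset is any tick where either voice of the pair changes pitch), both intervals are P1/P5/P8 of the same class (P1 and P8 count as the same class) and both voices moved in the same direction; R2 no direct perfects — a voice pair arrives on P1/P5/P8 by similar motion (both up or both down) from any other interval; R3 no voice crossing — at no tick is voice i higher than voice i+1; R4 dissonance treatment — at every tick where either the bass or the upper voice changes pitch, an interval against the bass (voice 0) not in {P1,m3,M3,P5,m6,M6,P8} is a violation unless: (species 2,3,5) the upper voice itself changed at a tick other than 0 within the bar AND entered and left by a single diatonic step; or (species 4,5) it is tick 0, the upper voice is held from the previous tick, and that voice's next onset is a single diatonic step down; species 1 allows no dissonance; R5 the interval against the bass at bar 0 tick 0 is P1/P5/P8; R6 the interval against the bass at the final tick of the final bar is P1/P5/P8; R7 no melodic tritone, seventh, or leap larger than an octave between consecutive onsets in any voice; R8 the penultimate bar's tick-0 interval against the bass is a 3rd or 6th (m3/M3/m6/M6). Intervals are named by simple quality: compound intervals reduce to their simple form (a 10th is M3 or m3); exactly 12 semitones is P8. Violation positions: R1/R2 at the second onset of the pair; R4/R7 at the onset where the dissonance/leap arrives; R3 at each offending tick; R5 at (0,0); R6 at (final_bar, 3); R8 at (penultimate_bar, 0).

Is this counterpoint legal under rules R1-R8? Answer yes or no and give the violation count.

No (13 violations)

bar 0: v0=F3 v1=F4 (P8)
bar 1: v0=G3 v1=A3 (M2)
bar 2: v0=A3 v1=B3 (M2)
bar 3: v0=C4 v1=F4 (P4)
bar 4: v0=A3 v1=E4 (P5)
bar 5: v0=B3 v1=B4 (P8)
bar 6: v0=A3 v1=B4 (M2)
bar 7: v0=B3 v1=C4 (m2)
bar 8: v0=E3 v1=F4 (m2)
bar 9: v0=F3 v1=F4 (P8)
  R4 @ bar1.0: G3/A3 M2 untreated
  R4 @ bar2.0: A3/B3 M2 untreated
  R7 @ bar2.2: B3->F4 leap 6st
  R4 @ bar4.2: A3/B4 M2 untreated
  R4 @ bar6.0: A3/B4 M2 untreated
  R7 @ bar6.2: B4->C4 leap 11st
  R4 @ bar7.0: B3/C4 m2 untreated
  R4 @ bar7.2: B3/F4 TT untreated
  R4 @ bar8.0: E3/F4 m2 untreated
  R8 @ bar8.0: penult m2 not 3rd/6th
  R7 @ bar8.2: F4->B3 leap 6st
  R2 @ bar9.0: E3/B3 P5 -> F3/F4 P8 similar
  R7 @ bar9.0: B3->F4 leap 6st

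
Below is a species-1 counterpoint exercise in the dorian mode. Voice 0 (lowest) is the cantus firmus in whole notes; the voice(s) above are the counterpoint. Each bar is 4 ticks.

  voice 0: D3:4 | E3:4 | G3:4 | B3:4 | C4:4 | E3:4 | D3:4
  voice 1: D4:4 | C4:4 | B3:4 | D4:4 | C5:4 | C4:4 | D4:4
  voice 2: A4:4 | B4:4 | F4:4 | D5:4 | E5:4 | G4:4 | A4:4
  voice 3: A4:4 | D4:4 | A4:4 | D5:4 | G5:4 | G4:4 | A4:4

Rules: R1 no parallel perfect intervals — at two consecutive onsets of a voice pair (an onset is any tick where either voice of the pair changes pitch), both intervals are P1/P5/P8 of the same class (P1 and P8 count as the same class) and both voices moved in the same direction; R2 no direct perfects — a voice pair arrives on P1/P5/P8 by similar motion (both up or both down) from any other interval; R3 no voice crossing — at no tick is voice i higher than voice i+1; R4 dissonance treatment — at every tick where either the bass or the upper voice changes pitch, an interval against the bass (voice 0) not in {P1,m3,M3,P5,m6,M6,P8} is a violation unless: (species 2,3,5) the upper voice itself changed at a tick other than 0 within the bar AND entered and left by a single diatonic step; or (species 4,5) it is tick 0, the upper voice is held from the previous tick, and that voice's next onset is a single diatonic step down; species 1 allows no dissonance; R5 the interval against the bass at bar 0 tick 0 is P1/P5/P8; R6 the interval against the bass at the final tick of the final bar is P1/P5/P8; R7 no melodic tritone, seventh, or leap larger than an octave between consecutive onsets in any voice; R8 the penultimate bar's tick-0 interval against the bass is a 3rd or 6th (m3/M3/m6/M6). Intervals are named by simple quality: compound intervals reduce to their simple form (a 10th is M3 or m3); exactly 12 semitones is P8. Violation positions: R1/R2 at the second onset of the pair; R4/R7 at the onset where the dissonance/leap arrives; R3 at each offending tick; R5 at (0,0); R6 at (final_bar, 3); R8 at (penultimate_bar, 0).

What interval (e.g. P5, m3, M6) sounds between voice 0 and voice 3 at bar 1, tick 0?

voice 0=E3 voice 3=D4 -> m7

m7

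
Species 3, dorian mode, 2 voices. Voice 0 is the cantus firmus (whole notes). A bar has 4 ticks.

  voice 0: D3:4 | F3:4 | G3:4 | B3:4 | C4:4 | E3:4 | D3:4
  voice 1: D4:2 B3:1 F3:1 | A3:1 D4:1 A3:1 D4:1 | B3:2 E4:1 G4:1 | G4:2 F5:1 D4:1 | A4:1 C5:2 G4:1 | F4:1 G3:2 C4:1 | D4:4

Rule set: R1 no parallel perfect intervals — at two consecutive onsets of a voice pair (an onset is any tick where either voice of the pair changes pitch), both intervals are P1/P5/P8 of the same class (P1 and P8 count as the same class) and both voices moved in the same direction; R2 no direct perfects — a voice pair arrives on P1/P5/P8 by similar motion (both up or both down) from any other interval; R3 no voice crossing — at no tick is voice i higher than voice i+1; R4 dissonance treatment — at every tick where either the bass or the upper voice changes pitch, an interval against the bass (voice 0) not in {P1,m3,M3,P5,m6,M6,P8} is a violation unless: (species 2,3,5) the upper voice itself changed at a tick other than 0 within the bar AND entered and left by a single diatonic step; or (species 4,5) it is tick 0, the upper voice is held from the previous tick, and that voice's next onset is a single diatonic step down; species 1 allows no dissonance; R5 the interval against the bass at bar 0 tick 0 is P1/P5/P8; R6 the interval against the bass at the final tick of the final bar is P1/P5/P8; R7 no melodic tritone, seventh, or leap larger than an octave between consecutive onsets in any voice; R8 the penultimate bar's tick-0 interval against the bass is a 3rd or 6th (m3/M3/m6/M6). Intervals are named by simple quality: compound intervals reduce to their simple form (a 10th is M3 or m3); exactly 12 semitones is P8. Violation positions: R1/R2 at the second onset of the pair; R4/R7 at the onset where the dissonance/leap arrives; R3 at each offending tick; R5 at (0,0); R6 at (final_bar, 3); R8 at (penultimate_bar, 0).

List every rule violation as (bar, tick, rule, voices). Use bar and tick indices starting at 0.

bar 0: v0=D3 v1=D4 downbeat P8
bar 1: v0=F3 v1=A3 downbeat M3
bar 2: v0=G3 v1=B3 downbeat M3
bar 3: v0=B3 v1=G4 downbeat m6
bar 4: v0=C4 v1=A4 downbeat M6
bar 5: v0=E3 v1=F4 downbeat m2
bar 6: v0=D3 v1=D4 downbeat P8
  -> R7 @ bar 0 tick 3 v(1,): B3->F3 leap 6st
  -> R4 @ bar 3 tick 2 v(0, 1): B3/F5 TT untreated
  -> R7 @ bar 3 tick 2 v(1,): G4->F5 leap 10st
  -> R7 @ bar 3 tick 3 v(1,): F5->D4 leap 15st
  -> R4 @ bar 5 tick 0 v(0, 1): E3/F4 m2 untreated
  -> R8 @ bar 5 tick 0 v(0, 1): penult m2 not 3rd/6th
  -> R7 @ bar 5 tick 1 v(1,): F4->G3 leap 10st

(0, 3, R7, (1,))
(3, 2, R4, (0, 1))
(3, 2, R7, (1,))
(3, 3, R7, (1,))
(5, 0, R4, (0, 1))
(5, 0, R8, (0, 1))
(5, 1, R7, (1,))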